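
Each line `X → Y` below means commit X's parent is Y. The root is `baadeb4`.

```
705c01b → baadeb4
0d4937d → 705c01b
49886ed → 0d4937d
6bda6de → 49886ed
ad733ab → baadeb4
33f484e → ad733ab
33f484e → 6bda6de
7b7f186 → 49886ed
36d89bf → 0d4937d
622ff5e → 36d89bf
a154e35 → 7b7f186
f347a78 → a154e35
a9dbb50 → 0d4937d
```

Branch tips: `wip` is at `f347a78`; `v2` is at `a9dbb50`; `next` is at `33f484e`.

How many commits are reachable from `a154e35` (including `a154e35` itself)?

6

Walking parent pointers from a154e35: reachable set = {0d4937d, 49886ed, 705c01b, 7b7f186, a154e35, baadeb4}.
That is 6 commits.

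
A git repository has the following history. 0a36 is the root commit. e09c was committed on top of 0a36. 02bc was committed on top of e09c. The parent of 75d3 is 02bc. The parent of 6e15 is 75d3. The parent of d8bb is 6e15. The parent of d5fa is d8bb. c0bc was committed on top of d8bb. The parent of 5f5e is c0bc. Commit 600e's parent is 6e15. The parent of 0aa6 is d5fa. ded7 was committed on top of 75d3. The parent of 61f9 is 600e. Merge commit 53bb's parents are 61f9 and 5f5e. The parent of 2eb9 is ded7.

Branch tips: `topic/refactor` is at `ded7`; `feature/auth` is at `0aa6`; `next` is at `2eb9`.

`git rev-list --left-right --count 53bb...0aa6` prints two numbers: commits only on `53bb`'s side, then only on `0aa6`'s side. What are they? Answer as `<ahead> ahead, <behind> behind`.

Reachable from 53bb: {02bc, 0a36, 53bb, 5f5e, 600e, 61f9, 6e15, 75d3, c0bc, d8bb, e09c}.
Reachable from 0aa6: {02bc, 0a36, 0aa6, 6e15, 75d3, d5fa, d8bb, e09c}.
Only in 53bb's history (ahead): {53bb, 5f5e, 600e, 61f9, c0bc} — 5.
Only in 0aa6's history (behind): {0aa6, d5fa} — 2.

5 ahead, 2 behind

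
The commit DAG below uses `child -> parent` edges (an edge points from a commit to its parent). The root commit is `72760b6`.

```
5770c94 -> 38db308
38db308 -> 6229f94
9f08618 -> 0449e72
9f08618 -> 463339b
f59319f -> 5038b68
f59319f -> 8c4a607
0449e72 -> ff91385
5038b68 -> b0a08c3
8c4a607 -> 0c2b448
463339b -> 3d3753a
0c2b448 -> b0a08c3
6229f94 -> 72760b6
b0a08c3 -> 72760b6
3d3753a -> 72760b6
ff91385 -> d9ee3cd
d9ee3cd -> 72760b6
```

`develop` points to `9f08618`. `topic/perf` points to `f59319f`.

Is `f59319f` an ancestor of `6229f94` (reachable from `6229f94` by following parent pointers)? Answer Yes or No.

No

Ancestors of 6229f94: {6229f94, 72760b6}.
f59319f is not in that set, so it is not an ancestor of 6229f94.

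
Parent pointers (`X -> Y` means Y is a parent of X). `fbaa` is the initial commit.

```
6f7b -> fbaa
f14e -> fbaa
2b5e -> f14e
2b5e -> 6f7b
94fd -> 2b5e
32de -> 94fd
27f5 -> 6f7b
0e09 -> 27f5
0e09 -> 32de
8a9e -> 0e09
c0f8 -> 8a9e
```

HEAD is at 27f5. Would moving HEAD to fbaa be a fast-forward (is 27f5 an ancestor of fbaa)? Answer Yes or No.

A fast-forward from 27f5 to fbaa is possible iff 27f5 is an ancestor of fbaa.
Ancestors of fbaa: {fbaa}.
27f5 is not among them, so fast-forward is not possible.

No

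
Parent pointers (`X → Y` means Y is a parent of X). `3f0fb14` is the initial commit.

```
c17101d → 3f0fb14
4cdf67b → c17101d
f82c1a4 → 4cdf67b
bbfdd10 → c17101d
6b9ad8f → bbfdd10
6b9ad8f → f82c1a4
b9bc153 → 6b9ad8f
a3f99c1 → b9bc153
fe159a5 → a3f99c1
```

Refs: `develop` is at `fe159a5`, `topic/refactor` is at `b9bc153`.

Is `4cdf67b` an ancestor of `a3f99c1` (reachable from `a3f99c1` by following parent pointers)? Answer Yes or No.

Yes

Ancestors of a3f99c1 (commits reachable by following parents): {3f0fb14, 4cdf67b, 6b9ad8f, a3f99c1, b9bc153, bbfdd10, c17101d, f82c1a4}.
4cdf67b is in that set, so it is an ancestor of a3f99c1.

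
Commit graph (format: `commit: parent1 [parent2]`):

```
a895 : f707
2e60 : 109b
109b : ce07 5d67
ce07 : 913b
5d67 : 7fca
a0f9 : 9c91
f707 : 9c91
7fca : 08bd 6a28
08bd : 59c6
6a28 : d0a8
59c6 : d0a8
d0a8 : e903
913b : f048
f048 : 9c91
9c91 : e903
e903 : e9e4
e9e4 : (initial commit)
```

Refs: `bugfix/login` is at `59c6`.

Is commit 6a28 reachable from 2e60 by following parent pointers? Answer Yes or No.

Yes

Ancestors of 2e60 (commits reachable by following parents): {08bd, 109b, 2e60, 59c6, 5d67, 6a28, 7fca, 913b, 9c91, ce07, d0a8, e903, e9e4, f048}.
6a28 is in that set, so it is an ancestor of 2e60.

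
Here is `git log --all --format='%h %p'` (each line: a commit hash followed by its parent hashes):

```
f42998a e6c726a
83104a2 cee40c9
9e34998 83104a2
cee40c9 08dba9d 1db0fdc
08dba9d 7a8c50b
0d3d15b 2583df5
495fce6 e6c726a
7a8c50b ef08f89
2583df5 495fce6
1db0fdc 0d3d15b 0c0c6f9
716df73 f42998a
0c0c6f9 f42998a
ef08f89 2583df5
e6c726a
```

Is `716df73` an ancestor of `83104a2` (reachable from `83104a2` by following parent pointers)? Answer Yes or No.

Ancestors of 83104a2: {08dba9d, 0c0c6f9, 0d3d15b, 1db0fdc, 2583df5, 495fce6, 7a8c50b, 83104a2, cee40c9, e6c726a, ef08f89, f42998a}.
716df73 is not in that set, so it is not an ancestor of 83104a2.

No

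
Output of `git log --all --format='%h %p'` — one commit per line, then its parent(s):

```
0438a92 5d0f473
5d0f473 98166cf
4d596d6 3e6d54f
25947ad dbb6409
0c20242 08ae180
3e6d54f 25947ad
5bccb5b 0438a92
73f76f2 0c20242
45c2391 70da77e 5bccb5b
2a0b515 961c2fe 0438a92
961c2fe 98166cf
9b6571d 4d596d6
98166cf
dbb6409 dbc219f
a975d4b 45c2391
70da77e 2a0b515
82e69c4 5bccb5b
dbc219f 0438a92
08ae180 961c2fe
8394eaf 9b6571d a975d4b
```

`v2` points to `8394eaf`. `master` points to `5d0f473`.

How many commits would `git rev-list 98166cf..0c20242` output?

Reachable from 0c20242: {08ae180, 0c20242, 961c2fe, 98166cf}.
Reachable from 98166cf: {98166cf}.
In 0c20242's history but not 98166cf's: {08ae180, 0c20242, 961c2fe} — 3 commits.

3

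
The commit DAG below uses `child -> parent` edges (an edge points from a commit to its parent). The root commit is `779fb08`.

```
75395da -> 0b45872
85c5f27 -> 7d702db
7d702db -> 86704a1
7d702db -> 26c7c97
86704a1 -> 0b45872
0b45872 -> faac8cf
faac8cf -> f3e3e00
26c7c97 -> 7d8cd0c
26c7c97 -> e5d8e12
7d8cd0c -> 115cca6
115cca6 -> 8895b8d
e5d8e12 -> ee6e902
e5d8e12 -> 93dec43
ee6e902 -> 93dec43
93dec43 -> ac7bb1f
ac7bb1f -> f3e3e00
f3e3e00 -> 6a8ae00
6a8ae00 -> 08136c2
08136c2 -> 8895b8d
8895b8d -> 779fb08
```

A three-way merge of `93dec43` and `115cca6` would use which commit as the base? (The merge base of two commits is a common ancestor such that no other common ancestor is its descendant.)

Ancestors of 93dec43: {08136c2, 6a8ae00, 779fb08, 8895b8d, 93dec43, ac7bb1f, f3e3e00}.
Ancestors of 115cca6: {115cca6, 779fb08, 8895b8d}.
Common ancestors: {779fb08, 8895b8d}.
Among these, 8895b8d is not an ancestor of any other common ancestor — it is the merge base.

8895b8d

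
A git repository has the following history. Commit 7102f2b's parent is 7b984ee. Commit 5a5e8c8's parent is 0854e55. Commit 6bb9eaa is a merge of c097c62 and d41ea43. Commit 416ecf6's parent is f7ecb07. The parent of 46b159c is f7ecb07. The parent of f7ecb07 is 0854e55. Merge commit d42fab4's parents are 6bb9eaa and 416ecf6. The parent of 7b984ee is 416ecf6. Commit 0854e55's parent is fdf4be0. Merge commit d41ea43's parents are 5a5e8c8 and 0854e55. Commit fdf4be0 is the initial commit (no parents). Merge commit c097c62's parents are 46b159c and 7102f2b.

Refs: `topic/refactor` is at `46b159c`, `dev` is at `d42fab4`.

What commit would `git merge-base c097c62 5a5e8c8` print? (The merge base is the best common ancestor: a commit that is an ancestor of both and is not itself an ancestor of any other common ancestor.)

Ancestors of c097c62: {0854e55, 416ecf6, 46b159c, 7102f2b, 7b984ee, c097c62, f7ecb07, fdf4be0}.
Ancestors of 5a5e8c8: {0854e55, 5a5e8c8, fdf4be0}.
Common ancestors: {0854e55, fdf4be0}.
Among these, 0854e55 is not an ancestor of any other common ancestor — it is the merge base.

0854e55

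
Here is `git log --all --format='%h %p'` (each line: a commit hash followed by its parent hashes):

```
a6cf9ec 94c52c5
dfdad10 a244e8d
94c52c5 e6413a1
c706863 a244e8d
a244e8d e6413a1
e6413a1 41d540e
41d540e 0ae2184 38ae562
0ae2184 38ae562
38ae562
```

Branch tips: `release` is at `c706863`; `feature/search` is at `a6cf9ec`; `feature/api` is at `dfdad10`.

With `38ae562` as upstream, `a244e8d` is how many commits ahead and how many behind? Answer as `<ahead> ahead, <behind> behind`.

Reachable from a244e8d: {0ae2184, 38ae562, 41d540e, a244e8d, e6413a1}.
Reachable from 38ae562: {38ae562}.
Only in a244e8d's history (ahead): {0ae2184, 41d540e, a244e8d, e6413a1} — 4.
Only in 38ae562's history (behind): {} — 0.

4 ahead, 0 behind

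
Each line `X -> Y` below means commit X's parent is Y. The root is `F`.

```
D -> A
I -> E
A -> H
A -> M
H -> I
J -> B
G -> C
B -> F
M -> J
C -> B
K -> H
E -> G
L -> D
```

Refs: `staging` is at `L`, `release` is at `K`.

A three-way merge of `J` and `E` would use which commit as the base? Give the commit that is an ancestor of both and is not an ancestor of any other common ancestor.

B

Ancestors of J: {B, F, J}.
Ancestors of E: {B, C, E, F, G}.
Common ancestors: {B, F}.
Among these, B is not an ancestor of any other common ancestor — it is the merge base.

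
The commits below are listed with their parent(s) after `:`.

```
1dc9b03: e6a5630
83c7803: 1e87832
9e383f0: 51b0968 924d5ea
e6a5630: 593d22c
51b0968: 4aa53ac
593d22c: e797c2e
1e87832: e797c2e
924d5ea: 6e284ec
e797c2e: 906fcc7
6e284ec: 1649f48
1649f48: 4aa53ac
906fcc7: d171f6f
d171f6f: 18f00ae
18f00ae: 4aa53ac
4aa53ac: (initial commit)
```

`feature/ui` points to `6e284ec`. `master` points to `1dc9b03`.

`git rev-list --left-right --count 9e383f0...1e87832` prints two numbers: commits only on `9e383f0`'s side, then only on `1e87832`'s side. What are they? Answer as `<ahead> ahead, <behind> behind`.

5 ahead, 5 behind

Reachable from 9e383f0: {1649f48, 4aa53ac, 51b0968, 6e284ec, 924d5ea, 9e383f0}.
Reachable from 1e87832: {18f00ae, 1e87832, 4aa53ac, 906fcc7, d171f6f, e797c2e}.
Only in 9e383f0's history (ahead): {1649f48, 51b0968, 6e284ec, 924d5ea, 9e383f0} — 5.
Only in 1e87832's history (behind): {18f00ae, 1e87832, 906fcc7, d171f6f, e797c2e} — 5.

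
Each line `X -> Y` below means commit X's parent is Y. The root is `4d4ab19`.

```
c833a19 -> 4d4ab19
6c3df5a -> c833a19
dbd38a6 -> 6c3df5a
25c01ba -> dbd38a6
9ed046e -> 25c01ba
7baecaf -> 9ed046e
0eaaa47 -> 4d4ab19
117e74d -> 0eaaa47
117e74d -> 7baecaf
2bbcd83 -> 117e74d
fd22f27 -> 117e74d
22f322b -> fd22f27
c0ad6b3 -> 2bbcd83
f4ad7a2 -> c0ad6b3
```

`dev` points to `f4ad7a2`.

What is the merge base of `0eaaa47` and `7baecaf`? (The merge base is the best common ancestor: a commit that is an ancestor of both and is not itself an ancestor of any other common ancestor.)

Ancestors of 0eaaa47: {0eaaa47, 4d4ab19}.
Ancestors of 7baecaf: {25c01ba, 4d4ab19, 6c3df5a, 7baecaf, 9ed046e, c833a19, dbd38a6}.
Common ancestors: {4d4ab19}.
The only common ancestor is 4d4ab19, so it is the merge base.

4d4ab19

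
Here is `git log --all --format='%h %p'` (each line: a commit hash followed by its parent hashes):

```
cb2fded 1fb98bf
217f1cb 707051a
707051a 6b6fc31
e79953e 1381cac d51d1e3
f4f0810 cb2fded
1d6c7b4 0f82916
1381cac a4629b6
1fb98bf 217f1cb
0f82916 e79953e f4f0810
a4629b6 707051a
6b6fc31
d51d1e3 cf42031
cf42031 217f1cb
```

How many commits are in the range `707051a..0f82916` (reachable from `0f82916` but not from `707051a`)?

10

Reachable from 0f82916: {0f82916, 1381cac, 1fb98bf, 217f1cb, 6b6fc31, 707051a, a4629b6, cb2fded, cf42031, d51d1e3, e79953e, f4f0810}.
Reachable from 707051a: {6b6fc31, 707051a}.
In 0f82916's history but not 707051a's: {0f82916, 1381cac, 1fb98bf, 217f1cb, a4629b6, cb2fded, cf42031, d51d1e3, e79953e, f4f0810} — 10 commits.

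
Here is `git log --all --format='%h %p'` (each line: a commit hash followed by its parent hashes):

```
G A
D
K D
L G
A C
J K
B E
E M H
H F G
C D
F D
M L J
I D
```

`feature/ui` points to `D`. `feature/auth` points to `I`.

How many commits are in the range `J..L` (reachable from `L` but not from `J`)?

Reachable from L: {A, C, D, G, L}.
Reachable from J: {D, J, K}.
In L's history but not J's: {A, C, G, L} — 4 commits.

4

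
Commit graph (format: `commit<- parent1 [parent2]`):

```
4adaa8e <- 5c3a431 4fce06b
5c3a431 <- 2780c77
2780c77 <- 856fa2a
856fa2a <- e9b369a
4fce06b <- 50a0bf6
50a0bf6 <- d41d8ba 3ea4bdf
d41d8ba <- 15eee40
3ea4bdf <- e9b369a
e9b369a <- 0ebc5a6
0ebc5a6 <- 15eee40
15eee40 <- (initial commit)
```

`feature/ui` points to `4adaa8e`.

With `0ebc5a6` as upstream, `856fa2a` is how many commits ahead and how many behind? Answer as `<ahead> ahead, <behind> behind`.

2 ahead, 0 behind

Reachable from 856fa2a: {0ebc5a6, 15eee40, 856fa2a, e9b369a}.
Reachable from 0ebc5a6: {0ebc5a6, 15eee40}.
Only in 856fa2a's history (ahead): {856fa2a, e9b369a} — 2.
Only in 0ebc5a6's history (behind): {} — 0.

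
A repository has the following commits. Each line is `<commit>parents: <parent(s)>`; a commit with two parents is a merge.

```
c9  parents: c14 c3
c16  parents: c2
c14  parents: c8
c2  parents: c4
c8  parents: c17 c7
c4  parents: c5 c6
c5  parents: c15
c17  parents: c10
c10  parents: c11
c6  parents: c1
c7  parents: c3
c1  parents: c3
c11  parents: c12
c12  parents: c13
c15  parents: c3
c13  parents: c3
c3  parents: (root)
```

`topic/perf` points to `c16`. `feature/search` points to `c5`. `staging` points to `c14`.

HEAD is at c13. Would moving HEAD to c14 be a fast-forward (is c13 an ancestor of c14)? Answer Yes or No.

Yes

A fast-forward from c13 to c14 is possible iff c13 is an ancestor of c14.
Ancestors of c14: {c10, c11, c12, c13, c14, c17, c3, c7, c8}.
c13 is among them, so fast-forward is possible.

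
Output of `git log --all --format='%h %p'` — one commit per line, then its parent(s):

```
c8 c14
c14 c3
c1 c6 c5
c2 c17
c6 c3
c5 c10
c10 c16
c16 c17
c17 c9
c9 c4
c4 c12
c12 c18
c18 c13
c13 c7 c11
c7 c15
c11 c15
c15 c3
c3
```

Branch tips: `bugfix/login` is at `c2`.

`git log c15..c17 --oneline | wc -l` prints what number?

8

Reachable from c17: {c11, c12, c13, c15, c17, c18, c3, c4, c7, c9}.
Reachable from c15: {c15, c3}.
In c17's history but not c15's: {c11, c12, c13, c17, c18, c4, c7, c9} — 8 commits.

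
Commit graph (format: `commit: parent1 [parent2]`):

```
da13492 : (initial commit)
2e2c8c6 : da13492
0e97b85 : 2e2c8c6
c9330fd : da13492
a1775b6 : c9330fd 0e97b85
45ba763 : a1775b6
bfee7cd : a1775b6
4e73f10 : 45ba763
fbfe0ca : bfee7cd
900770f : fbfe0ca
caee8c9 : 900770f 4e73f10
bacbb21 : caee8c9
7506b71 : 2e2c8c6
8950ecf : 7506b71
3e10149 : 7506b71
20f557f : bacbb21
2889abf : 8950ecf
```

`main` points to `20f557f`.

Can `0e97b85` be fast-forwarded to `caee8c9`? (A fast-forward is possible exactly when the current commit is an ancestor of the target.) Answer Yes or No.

A fast-forward from 0e97b85 to caee8c9 is possible iff 0e97b85 is an ancestor of caee8c9.
Ancestors of caee8c9: {0e97b85, 2e2c8c6, 45ba763, 4e73f10, 900770f, a1775b6, bfee7cd, c9330fd, caee8c9, da13492, fbfe0ca}.
0e97b85 is among them, so fast-forward is possible.

Yes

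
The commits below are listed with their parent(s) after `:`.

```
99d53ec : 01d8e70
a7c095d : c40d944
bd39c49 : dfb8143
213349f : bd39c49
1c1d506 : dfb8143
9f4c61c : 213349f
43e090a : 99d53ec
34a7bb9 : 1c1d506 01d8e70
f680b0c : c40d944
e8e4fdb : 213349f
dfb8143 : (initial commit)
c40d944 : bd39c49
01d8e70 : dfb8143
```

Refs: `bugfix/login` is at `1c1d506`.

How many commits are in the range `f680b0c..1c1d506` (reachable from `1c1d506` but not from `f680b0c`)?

Reachable from 1c1d506: {1c1d506, dfb8143}.
Reachable from f680b0c: {bd39c49, c40d944, dfb8143, f680b0c}.
In 1c1d506's history but not f680b0c's: {1c1d506} — 1 commit.

1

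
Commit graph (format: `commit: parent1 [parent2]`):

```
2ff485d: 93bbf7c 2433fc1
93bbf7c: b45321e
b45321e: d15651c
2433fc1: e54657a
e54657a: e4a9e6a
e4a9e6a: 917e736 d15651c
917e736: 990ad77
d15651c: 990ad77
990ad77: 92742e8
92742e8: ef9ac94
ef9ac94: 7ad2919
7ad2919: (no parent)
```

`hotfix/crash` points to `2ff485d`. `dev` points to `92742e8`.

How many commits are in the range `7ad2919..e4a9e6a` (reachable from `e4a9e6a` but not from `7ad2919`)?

Reachable from e4a9e6a: {7ad2919, 917e736, 92742e8, 990ad77, d15651c, e4a9e6a, ef9ac94}.
Reachable from 7ad2919: {7ad2919}.
In e4a9e6a's history but not 7ad2919's: {917e736, 92742e8, 990ad77, d15651c, e4a9e6a, ef9ac94} — 6 commits.

6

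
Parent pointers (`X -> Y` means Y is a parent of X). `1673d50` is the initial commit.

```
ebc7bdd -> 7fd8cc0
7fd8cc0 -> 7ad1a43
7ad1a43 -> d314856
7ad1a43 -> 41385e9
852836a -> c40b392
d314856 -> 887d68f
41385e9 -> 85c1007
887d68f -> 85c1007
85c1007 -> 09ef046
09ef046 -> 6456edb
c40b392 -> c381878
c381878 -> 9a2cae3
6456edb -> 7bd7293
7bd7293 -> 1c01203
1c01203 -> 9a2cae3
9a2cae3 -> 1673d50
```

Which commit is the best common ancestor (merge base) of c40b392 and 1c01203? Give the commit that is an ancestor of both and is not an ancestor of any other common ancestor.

9a2cae3

Ancestors of c40b392: {1673d50, 9a2cae3, c381878, c40b392}.
Ancestors of 1c01203: {1673d50, 1c01203, 9a2cae3}.
Common ancestors: {1673d50, 9a2cae3}.
Among these, 9a2cae3 is not an ancestor of any other common ancestor — it is the merge base.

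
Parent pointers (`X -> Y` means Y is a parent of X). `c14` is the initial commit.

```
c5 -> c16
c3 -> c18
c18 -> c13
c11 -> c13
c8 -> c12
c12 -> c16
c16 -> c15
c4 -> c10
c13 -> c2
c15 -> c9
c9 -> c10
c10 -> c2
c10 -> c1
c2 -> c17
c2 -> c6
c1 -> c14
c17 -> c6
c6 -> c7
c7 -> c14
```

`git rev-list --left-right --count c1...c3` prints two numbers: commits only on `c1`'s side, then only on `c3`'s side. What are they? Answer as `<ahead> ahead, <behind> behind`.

Reachable from c1: {c1, c14}.
Reachable from c3: {c13, c14, c17, c18, c2, c3, c6, c7}.
Only in c1's history (ahead): {c1} — 1.
Only in c3's history (behind): {c13, c17, c18, c2, c3, c6, c7} — 7.

1 ahead, 7 behind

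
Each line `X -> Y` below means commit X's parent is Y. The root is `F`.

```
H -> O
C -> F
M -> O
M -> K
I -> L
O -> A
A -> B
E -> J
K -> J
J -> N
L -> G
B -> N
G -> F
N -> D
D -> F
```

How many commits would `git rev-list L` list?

3

Walking parent pointers from L: reachable set = {F, G, L}.
That is 3 commits.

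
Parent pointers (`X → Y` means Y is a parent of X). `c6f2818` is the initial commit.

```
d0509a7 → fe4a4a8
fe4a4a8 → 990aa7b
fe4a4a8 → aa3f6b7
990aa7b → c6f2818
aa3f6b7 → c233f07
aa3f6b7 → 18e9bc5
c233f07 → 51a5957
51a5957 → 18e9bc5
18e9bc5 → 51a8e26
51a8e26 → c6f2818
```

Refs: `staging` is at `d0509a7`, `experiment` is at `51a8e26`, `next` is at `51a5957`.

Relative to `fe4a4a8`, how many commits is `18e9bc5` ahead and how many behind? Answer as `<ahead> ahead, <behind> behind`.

Reachable from 18e9bc5: {18e9bc5, 51a8e26, c6f2818}.
Reachable from fe4a4a8: {18e9bc5, 51a5957, 51a8e26, 990aa7b, aa3f6b7, c233f07, c6f2818, fe4a4a8}.
Only in 18e9bc5's history (ahead): {} — 0.
Only in fe4a4a8's history (behind): {51a5957, 990aa7b, aa3f6b7, c233f07, fe4a4a8} — 5.

0 ahead, 5 behind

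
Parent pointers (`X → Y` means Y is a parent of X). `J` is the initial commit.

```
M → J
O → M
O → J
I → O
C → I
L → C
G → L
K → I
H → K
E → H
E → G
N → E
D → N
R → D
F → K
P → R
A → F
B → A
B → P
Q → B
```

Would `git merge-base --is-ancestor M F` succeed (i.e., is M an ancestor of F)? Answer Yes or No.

Ancestors of F (commits reachable by following parents): {F, I, J, K, M, O}.
M is in that set, so it is an ancestor of F.

Yes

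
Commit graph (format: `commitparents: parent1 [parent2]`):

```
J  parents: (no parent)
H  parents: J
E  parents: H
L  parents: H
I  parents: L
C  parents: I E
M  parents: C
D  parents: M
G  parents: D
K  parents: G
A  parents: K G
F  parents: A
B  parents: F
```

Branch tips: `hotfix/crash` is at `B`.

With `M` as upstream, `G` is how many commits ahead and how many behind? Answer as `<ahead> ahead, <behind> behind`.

2 ahead, 0 behind

Reachable from G: {C, D, E, G, H, I, J, L, M}.
Reachable from M: {C, E, H, I, J, L, M}.
Only in G's history (ahead): {D, G} — 2.
Only in M's history (behind): {} — 0.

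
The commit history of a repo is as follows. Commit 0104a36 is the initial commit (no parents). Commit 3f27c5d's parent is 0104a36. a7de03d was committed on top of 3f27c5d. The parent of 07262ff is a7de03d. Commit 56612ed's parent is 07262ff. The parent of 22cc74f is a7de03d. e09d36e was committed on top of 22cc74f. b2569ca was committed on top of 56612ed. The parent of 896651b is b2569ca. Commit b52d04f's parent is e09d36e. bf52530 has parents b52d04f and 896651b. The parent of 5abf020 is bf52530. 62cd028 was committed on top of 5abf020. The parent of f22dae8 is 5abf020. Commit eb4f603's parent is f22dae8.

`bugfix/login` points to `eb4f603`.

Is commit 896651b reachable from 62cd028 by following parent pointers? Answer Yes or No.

Yes

Ancestors of 62cd028 (commits reachable by following parents): {0104a36, 07262ff, 22cc74f, 3f27c5d, 56612ed, 5abf020, 62cd028, 896651b, a7de03d, b2569ca, b52d04f, bf52530, e09d36e}.
896651b is in that set, so it is an ancestor of 62cd028.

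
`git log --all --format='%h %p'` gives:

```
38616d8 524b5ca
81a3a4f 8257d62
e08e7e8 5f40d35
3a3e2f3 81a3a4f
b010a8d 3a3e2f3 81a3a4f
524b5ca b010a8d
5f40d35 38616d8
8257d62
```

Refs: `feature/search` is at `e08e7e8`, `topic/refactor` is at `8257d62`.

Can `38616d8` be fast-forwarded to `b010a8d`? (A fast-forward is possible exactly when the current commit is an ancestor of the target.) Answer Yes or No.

A fast-forward from 38616d8 to b010a8d is possible iff 38616d8 is an ancestor of b010a8d.
Ancestors of b010a8d: {3a3e2f3, 81a3a4f, 8257d62, b010a8d}.
38616d8 is not among them, so fast-forward is not possible.

No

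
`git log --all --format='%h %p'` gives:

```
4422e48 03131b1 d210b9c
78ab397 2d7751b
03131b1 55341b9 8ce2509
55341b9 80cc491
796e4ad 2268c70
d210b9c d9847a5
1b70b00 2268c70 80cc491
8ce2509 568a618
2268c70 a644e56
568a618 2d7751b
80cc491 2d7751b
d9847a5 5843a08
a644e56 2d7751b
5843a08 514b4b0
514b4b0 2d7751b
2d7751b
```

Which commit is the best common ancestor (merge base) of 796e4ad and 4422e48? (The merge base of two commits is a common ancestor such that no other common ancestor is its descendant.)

2d7751b

Ancestors of 796e4ad: {2268c70, 2d7751b, 796e4ad, a644e56}.
Ancestors of 4422e48: {03131b1, 2d7751b, 4422e48, 514b4b0, 55341b9, 568a618, 5843a08, 80cc491, 8ce2509, d210b9c, d9847a5}.
Common ancestors: {2d7751b}.
The only common ancestor is 2d7751b, so it is the merge base.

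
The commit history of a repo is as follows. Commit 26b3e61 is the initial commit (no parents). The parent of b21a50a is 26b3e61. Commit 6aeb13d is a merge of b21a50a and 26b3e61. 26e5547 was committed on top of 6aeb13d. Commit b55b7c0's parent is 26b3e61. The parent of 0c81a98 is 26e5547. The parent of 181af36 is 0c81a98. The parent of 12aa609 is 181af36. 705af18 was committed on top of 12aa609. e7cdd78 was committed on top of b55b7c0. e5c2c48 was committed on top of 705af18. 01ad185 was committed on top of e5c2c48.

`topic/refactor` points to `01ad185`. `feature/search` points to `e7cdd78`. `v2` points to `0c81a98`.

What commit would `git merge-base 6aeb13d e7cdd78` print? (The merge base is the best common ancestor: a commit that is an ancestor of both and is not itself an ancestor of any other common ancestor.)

26b3e61

Ancestors of 6aeb13d: {26b3e61, 6aeb13d, b21a50a}.
Ancestors of e7cdd78: {26b3e61, b55b7c0, e7cdd78}.
Common ancestors: {26b3e61}.
The only common ancestor is 26b3e61, so it is the merge base.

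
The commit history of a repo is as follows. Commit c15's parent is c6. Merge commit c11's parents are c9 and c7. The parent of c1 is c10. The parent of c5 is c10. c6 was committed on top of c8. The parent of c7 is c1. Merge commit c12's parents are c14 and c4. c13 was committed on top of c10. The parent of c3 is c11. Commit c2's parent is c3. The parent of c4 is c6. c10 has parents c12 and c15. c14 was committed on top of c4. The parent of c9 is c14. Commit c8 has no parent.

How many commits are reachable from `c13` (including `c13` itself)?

8

Walking parent pointers from c13: reachable set = {c10, c12, c13, c14, c15, c4, c6, c8}.
That is 8 commits.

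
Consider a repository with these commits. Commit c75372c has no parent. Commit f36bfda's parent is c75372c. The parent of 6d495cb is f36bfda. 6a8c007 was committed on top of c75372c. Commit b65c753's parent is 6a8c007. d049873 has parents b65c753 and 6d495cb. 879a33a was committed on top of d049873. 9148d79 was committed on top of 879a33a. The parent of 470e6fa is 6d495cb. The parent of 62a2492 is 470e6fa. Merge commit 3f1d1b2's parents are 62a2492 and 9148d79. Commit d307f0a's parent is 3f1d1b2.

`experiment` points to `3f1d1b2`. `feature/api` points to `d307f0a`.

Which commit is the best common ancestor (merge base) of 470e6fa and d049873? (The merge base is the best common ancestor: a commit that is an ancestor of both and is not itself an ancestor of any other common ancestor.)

Ancestors of 470e6fa: {470e6fa, 6d495cb, c75372c, f36bfda}.
Ancestors of d049873: {6a8c007, 6d495cb, b65c753, c75372c, d049873, f36bfda}.
Common ancestors: {6d495cb, c75372c, f36bfda}.
Among these, 6d495cb is not an ancestor of any other common ancestor — it is the merge base.

6d495cb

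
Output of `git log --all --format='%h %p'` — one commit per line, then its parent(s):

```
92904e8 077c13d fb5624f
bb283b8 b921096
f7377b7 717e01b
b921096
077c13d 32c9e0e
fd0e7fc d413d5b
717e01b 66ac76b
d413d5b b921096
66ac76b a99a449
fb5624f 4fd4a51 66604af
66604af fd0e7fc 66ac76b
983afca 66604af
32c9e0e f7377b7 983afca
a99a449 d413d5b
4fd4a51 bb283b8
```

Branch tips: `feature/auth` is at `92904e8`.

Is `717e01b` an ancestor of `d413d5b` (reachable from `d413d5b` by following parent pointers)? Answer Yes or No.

No

Ancestors of d413d5b: {b921096, d413d5b}.
717e01b is not in that set, so it is not an ancestor of d413d5b.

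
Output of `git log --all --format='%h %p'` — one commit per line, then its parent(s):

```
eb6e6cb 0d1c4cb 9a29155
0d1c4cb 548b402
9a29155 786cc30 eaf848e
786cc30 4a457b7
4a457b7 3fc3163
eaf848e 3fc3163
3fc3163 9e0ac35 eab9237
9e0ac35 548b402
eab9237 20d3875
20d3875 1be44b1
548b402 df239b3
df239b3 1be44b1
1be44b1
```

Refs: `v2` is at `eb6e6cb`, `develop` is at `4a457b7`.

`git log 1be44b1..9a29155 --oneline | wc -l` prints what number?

10

Reachable from 9a29155: {1be44b1, 20d3875, 3fc3163, 4a457b7, 548b402, 786cc30, 9a29155, 9e0ac35, df239b3, eab9237, eaf848e}.
Reachable from 1be44b1: {1be44b1}.
In 9a29155's history but not 1be44b1's: {20d3875, 3fc3163, 4a457b7, 548b402, 786cc30, 9a29155, 9e0ac35, df239b3, eab9237, eaf848e} — 10 commits.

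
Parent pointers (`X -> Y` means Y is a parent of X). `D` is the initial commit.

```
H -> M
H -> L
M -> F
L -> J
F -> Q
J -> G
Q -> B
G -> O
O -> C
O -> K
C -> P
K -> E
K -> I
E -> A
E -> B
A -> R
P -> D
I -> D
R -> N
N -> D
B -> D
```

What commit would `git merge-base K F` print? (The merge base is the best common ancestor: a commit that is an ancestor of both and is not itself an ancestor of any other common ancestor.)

B

Ancestors of K: {A, B, D, E, I, K, N, R}.
Ancestors of F: {B, D, F, Q}.
Common ancestors: {B, D}.
Among these, B is not an ancestor of any other common ancestor — it is the merge base.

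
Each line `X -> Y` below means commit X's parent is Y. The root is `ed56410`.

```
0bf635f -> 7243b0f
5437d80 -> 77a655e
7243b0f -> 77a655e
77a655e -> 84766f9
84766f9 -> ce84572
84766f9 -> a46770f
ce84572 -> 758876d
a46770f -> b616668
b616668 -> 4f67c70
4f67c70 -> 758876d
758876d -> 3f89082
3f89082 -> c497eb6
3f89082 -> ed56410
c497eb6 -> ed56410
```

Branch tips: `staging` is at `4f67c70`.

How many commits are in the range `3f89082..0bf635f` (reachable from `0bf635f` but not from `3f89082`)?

9

Reachable from 0bf635f: {0bf635f, 3f89082, 4f67c70, 7243b0f, 758876d, 77a655e, 84766f9, a46770f, b616668, c497eb6, ce84572, ed56410}.
Reachable from 3f89082: {3f89082, c497eb6, ed56410}.
In 0bf635f's history but not 3f89082's: {0bf635f, 4f67c70, 7243b0f, 758876d, 77a655e, 84766f9, a46770f, b616668, ce84572} — 9 commits.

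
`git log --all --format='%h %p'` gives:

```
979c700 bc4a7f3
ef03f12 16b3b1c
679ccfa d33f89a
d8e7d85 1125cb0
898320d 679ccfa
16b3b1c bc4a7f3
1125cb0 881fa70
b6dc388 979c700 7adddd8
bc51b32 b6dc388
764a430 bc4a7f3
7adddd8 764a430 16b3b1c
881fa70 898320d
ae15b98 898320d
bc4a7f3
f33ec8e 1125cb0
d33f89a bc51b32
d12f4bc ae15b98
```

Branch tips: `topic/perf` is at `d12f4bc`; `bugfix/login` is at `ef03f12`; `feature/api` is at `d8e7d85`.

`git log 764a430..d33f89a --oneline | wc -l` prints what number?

Reachable from d33f89a: {16b3b1c, 764a430, 7adddd8, 979c700, b6dc388, bc4a7f3, bc51b32, d33f89a}.
Reachable from 764a430: {764a430, bc4a7f3}.
In d33f89a's history but not 764a430's: {16b3b1c, 7adddd8, 979c700, b6dc388, bc51b32, d33f89a} — 6 commits.

6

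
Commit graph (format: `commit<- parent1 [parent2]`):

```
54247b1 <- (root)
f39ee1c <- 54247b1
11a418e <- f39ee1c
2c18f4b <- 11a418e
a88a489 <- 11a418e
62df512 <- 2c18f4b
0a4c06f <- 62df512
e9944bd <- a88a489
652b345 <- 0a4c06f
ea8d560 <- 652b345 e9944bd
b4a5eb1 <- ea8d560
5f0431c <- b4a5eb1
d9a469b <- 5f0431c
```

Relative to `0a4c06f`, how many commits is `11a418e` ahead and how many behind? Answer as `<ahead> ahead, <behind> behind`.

0 ahead, 3 behind

Reachable from 11a418e: {11a418e, 54247b1, f39ee1c}.
Reachable from 0a4c06f: {0a4c06f, 11a418e, 2c18f4b, 54247b1, 62df512, f39ee1c}.
Only in 11a418e's history (ahead): {} — 0.
Only in 0a4c06f's history (behind): {0a4c06f, 2c18f4b, 62df512} — 3.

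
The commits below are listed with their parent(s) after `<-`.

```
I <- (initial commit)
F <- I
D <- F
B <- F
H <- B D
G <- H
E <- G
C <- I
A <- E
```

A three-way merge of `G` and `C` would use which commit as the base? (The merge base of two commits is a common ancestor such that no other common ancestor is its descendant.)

Ancestors of G: {B, D, F, G, H, I}.
Ancestors of C: {C, I}.
Common ancestors: {I}.
The only common ancestor is I, so it is the merge base.

I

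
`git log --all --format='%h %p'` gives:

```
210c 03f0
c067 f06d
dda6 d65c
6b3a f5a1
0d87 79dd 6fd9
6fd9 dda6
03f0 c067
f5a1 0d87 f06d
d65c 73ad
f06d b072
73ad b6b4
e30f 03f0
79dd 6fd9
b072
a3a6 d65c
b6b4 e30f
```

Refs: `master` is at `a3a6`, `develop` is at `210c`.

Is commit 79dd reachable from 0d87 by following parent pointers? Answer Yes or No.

Yes

Ancestors of 0d87 (commits reachable by following parents): {03f0, 0d87, 6fd9, 73ad, 79dd, b072, b6b4, c067, d65c, dda6, e30f, f06d}.
79dd is in that set, so it is an ancestor of 0d87.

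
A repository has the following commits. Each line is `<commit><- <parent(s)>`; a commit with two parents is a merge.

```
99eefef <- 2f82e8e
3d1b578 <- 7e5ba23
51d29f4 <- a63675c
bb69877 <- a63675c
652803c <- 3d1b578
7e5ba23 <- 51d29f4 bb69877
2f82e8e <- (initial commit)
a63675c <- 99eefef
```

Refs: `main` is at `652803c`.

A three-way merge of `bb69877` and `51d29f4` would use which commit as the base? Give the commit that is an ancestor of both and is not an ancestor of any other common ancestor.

a63675c

Ancestors of bb69877: {2f82e8e, 99eefef, a63675c, bb69877}.
Ancestors of 51d29f4: {2f82e8e, 51d29f4, 99eefef, a63675c}.
Common ancestors: {2f82e8e, 99eefef, a63675c}.
Among these, a63675c is not an ancestor of any other common ancestor — it is the merge base.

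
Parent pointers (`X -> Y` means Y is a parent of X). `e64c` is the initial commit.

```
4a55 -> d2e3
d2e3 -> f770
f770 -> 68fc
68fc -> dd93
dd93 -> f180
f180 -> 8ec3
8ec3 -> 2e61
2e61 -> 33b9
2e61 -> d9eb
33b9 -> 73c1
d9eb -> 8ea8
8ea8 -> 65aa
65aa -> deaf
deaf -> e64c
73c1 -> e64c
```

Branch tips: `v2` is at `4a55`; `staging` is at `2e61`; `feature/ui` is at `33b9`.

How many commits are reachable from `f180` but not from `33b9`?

7

Reachable from f180: {2e61, 33b9, 65aa, 73c1, 8ea8, 8ec3, d9eb, deaf, e64c, f180}.
Reachable from 33b9: {33b9, 73c1, e64c}.
In f180's history but not 33b9's: {2e61, 65aa, 8ea8, 8ec3, d9eb, deaf, f180} — 7 commits.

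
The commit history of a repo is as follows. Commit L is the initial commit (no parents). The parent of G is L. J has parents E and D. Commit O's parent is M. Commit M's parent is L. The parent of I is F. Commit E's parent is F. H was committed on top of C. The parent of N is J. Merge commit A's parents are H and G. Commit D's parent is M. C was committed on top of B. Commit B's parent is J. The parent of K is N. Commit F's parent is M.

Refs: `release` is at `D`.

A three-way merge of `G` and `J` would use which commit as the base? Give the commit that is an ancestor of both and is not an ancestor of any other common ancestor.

Ancestors of G: {G, L}.
Ancestors of J: {D, E, F, J, L, M}.
Common ancestors: {L}.
The only common ancestor is L, so it is the merge base.

L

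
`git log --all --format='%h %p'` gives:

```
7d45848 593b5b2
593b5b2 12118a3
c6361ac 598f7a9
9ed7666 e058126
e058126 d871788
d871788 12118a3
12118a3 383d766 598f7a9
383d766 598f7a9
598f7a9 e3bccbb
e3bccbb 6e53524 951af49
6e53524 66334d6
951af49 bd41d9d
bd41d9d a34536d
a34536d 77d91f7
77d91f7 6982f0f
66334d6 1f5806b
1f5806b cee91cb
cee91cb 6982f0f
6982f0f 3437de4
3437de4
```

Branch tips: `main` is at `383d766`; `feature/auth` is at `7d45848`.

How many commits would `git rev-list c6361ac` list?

13

Walking parent pointers from c6361ac: reachable set = {1f5806b, 3437de4, 598f7a9, 66334d6, 6982f0f, 6e53524, 77d91f7, 951af49, a34536d, bd41d9d, c6361ac, cee91cb, e3bccbb}.
That is 13 commits.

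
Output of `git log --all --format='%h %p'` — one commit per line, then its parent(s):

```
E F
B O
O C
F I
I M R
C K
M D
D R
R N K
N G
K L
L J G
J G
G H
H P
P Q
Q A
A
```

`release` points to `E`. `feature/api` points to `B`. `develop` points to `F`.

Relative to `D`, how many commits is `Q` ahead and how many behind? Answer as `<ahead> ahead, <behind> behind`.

0 ahead, 9 behind

Reachable from Q: {A, Q}.
Reachable from D: {A, D, G, H, J, K, L, N, P, Q, R}.
Only in Q's history (ahead): {} — 0.
Only in D's history (behind): {D, G, H, J, K, L, N, P, R} — 9.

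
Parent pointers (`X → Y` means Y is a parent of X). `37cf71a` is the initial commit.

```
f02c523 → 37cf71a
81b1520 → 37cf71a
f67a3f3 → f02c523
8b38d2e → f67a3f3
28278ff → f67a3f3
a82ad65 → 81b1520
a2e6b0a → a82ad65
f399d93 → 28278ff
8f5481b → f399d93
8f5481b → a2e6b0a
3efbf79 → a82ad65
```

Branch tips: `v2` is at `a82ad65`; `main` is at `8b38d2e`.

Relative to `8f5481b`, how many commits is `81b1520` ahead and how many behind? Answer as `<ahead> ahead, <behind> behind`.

Reachable from 81b1520: {37cf71a, 81b1520}.
Reachable from 8f5481b: {28278ff, 37cf71a, 81b1520, 8f5481b, a2e6b0a, a82ad65, f02c523, f399d93, f67a3f3}.
Only in 81b1520's history (ahead): {} — 0.
Only in 8f5481b's history (behind): {28278ff, 8f5481b, a2e6b0a, a82ad65, f02c523, f399d93, f67a3f3} — 7.

0 ahead, 7 behind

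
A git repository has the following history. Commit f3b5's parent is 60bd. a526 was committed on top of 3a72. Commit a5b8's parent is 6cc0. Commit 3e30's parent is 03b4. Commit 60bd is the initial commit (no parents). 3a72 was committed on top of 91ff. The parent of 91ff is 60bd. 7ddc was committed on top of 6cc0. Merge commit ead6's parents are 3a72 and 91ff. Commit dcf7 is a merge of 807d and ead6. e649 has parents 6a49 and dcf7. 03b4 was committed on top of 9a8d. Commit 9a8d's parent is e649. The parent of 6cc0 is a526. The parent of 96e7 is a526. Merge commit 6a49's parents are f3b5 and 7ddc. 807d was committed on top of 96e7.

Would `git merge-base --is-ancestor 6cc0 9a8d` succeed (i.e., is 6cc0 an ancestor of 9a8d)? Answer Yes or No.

Ancestors of 9a8d (commits reachable by following parents): {3a72, 60bd, 6a49, 6cc0, 7ddc, 807d, 91ff, 96e7, 9a8d, a526, dcf7, e649, ead6, f3b5}.
6cc0 is in that set, so it is an ancestor of 9a8d.

Yes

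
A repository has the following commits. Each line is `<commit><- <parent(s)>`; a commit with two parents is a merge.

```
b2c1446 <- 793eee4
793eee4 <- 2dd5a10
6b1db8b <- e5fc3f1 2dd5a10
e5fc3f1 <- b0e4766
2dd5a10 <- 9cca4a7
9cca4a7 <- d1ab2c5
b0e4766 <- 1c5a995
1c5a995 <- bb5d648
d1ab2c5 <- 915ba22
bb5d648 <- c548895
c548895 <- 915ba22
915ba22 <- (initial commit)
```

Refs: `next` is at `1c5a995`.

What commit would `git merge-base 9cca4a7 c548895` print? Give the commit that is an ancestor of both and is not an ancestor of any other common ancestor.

915ba22

Ancestors of 9cca4a7: {915ba22, 9cca4a7, d1ab2c5}.
Ancestors of c548895: {915ba22, c548895}.
Common ancestors: {915ba22}.
The only common ancestor is 915ba22, so it is the merge base.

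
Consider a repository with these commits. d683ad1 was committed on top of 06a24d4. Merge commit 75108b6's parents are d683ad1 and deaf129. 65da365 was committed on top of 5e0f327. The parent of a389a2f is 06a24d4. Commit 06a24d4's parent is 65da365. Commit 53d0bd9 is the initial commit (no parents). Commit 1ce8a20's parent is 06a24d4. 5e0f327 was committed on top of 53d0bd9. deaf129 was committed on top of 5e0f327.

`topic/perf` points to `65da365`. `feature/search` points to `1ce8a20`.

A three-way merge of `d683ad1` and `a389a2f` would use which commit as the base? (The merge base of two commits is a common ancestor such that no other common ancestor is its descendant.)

Ancestors of d683ad1: {06a24d4, 53d0bd9, 5e0f327, 65da365, d683ad1}.
Ancestors of a389a2f: {06a24d4, 53d0bd9, 5e0f327, 65da365, a389a2f}.
Common ancestors: {06a24d4, 53d0bd9, 5e0f327, 65da365}.
Among these, 06a24d4 is not an ancestor of any other common ancestor — it is the merge base.

06a24d4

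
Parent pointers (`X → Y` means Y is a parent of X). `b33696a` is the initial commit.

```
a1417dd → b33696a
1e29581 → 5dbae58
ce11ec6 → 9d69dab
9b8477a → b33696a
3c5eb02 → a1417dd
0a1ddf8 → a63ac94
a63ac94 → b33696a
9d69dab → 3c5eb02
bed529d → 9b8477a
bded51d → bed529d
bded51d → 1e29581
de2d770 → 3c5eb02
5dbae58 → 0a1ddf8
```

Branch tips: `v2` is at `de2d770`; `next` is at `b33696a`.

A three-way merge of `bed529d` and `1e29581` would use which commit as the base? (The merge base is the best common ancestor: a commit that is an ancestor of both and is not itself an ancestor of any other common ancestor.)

b33696a

Ancestors of bed529d: {9b8477a, b33696a, bed529d}.
Ancestors of 1e29581: {0a1ddf8, 1e29581, 5dbae58, a63ac94, b33696a}.
Common ancestors: {b33696a}.
The only common ancestor is b33696a, so it is the merge base.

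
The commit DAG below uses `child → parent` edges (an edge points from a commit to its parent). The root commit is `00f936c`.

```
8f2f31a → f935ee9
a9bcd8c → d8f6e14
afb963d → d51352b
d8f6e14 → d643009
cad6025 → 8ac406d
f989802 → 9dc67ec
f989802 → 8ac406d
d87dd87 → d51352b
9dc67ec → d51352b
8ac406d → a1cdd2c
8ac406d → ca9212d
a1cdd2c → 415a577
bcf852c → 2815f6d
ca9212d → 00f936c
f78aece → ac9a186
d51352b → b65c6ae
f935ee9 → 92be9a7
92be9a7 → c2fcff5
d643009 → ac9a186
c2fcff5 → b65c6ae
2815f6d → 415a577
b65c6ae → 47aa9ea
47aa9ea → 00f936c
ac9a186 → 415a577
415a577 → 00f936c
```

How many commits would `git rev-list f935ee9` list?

Walking parent pointers from f935ee9: reachable set = {00f936c, 47aa9ea, 92be9a7, b65c6ae, c2fcff5, f935ee9}.
That is 6 commits.

6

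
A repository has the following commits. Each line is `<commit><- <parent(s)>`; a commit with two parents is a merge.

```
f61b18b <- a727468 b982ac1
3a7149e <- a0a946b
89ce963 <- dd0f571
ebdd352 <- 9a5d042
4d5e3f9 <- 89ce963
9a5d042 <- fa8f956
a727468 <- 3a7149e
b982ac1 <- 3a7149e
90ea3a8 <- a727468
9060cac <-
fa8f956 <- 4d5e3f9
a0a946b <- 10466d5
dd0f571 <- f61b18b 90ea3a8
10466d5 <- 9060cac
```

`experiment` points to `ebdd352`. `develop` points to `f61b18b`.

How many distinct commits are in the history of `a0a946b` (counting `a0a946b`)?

Walking parent pointers from a0a946b: reachable set = {10466d5, 9060cac, a0a946b}.
That is 3 commits.

3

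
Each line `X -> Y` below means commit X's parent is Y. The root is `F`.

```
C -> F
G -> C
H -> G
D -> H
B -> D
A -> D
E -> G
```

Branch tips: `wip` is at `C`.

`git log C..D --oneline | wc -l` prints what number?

3

Reachable from D: {C, D, F, G, H}.
Reachable from C: {C, F}.
In D's history but not C's: {D, G, H} — 3 commits.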